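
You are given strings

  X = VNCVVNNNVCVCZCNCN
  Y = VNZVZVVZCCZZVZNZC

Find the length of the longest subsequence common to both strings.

10

Pick V at X[1]=Y[1], then N at X[2]=Y[2], then V at X[4]=Y[4], then V at X[5]=Y[6], then V at X[9]=Y[7], then C at X[10]=Y[10], then V at X[11]=Y[13], then Z at X[13]=Y[14], then N at X[15]=Y[15], then C at X[16]=Y[17]; all 10 characters appear in both, in order. The LCS DP gives dp[17][17] = 10, so this is optimal.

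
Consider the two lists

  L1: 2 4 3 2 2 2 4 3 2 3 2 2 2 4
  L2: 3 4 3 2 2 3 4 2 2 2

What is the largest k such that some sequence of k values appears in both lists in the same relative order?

Taking 4 at L1[2]=L2[2], 3 at L1[3]=L2[3], 2 at L1[4]=L2[4], 2 at L1[5]=L2[5], 4 at L1[7]=L2[7], 2 at L1[11]=L2[8], 2 at L1[12]=L2[9], 2 at L1[13]=L2[10] gives a common subsequence of length 8. dp[14][10] = 8 confirms this is the maximum.

8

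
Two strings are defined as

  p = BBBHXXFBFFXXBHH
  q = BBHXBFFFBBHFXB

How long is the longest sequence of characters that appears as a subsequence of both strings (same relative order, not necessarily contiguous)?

Taking B [2,1]; then B [3,2]; then H [4,3]; then X [5,4]; then F [7,8]; then B [8,10]; then F [10,12]; then X [12,13]; then B [13,14] gives a common subsequence of length 9. Since dp[15][14] = 9, nothing longer is possible.

9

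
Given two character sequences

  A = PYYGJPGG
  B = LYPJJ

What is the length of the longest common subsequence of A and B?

2

Pick P at A[1]=B[3]; then J at A[5]=B[5]; all 2 characters appear in both, in order. The LCS DP gives dp[8][5] = 2, so this is optimal.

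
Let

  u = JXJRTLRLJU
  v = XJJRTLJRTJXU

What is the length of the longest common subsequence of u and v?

Pick J [1,2], J [3,3], R [4,4], T [5,5], L [6,6], R [7,8], J [9,10], U [10,12]; all 8 characters appear in both, in order. Since dp[10][12] = 8, nothing longer is possible.

8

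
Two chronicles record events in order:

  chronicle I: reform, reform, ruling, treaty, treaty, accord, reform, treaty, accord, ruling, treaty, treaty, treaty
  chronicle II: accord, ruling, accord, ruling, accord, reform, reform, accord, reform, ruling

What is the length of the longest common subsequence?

5

One common subsequence of length 5: reform (chronicle I #1, chronicle II #6), reform (chronicle I #2, chronicle II #7), accord (chronicle I #6, chronicle II #8), reform (chronicle I #7, chronicle II #9), ruling (chronicle I #10, chronicle II #10). The LCS DP gives dp[13][10] = 5, so this is optimal.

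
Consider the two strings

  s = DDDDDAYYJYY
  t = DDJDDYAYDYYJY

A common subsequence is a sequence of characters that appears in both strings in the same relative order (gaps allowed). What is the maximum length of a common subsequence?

Pick D at s[1]=t[1]; then D at s[2]=t[2]; then D at s[3]=t[4]; then D at s[4]=t[5]; then D at s[5]=t[9]; then Y at s[7]=t[10]; then Y at s[8]=t[11]; then J at s[9]=t[12]; then Y at s[11]=t[13]; all 9 characters appear in both, in order, and the DP table's final entry dp[11][13] is also 9, so no common subsequence is longer.

9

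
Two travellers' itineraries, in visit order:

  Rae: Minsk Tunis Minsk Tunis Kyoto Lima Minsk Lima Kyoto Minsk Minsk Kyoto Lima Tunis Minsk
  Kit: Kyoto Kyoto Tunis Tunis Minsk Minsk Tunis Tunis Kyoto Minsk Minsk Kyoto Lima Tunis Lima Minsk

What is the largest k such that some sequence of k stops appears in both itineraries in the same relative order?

10

Match Minsk (Rae #1, Kit #6), then Tunis (Rae #2, Kit #7), then Tunis (Rae #4, Kit #8), then Kyoto (Rae #9, Kit #9), then Minsk (Rae #10, Kit #10), then Minsk (Rae #11, Kit #11), then Kyoto (Rae #12, Kit #12), then Lima (Rae #13, Kit #13), then Tunis (Rae #14, Kit #14), then Minsk (Rae #15, Kit #16) — 10 stops in the same relative order in both, and the DP table's final entry dp[15][16] is also 10, so no common subsequence is longer.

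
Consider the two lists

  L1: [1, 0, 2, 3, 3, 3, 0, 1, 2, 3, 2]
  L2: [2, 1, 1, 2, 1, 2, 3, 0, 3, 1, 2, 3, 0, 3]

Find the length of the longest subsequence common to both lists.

Pick 1 (L1 #1, L2 #5); then 2 (L1 #3, L2 #6); then 3 (L1 #4, L2 #7); then 3 (L1 #5, L2 #9); then 3 (L1 #6, L2 #12); then 0 (L1 #7, L2 #13); then 3 (L1 #10, L2 #14); all 7 values appear in both, in order. Since dp[11][14] = 7, nothing longer is possible.

7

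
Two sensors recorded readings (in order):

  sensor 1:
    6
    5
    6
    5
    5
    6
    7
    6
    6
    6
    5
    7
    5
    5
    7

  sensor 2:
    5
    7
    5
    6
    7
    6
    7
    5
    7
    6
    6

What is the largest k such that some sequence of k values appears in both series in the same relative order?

8

Match 5 at sensor 1[2]=sensor 2[1] → 5 at sensor 1[5]=sensor 2[3] → 6 at sensor 1[6]=sensor 2[4] → 7 at sensor 1[7]=sensor 2[5] → 6 at sensor 1[10]=sensor 2[6] → 7 at sensor 1[12]=sensor 2[7] → 5 at sensor 1[14]=sensor 2[8] → 7 at sensor 1[15]=sensor 2[9] — 8 values in the same relative order in both. dp[15][11] = 8 confirms this is the maximum.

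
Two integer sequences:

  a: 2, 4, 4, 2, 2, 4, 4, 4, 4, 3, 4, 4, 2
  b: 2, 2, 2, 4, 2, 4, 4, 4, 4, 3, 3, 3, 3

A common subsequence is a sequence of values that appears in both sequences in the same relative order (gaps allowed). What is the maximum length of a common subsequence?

Pick 2 (a #1, b #3); then 4 (a #3, b #4); then 2 (a #5, b #5); then 4 (a #6, b #6); then 4 (a #7, b #7); then 4 (a #8, b #8); then 4 (a #9, b #9); then 3 (a #10, b #13); all 8 values appear in both, in order. dp[13][13] = 8 confirms this is the maximum.

8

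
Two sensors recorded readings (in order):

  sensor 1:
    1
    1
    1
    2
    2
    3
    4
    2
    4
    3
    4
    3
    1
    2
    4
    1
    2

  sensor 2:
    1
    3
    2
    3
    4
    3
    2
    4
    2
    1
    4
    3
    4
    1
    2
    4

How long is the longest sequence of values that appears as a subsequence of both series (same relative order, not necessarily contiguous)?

Pick 1 at sensor 1[1]=sensor 2[1]; then 2 at sensor 1[4]=sensor 2[3]; then 2 at sensor 1[5]=sensor 2[7]; then 4 at sensor 1[7]=sensor 2[8]; then 2 at sensor 1[8]=sensor 2[9]; then 4 at sensor 1[9]=sensor 2[11]; then 3 at sensor 1[10]=sensor 2[12]; then 4 at sensor 1[11]=sensor 2[13]; then 1 at sensor 1[13]=sensor 2[14]; then 2 at sensor 1[14]=sensor 2[15]; then 4 at sensor 1[15]=sensor 2[16]; all 11 values appear in both, in order. The LCS DP gives dp[17][16] = 11, so this is optimal.

11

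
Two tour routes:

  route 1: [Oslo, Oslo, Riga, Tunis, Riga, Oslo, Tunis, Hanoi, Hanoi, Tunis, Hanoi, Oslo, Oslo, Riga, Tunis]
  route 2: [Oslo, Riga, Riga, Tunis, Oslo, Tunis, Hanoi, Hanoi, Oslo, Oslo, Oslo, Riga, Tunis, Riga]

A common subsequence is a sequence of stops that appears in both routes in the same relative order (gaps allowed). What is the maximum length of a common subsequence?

11

Match Oslo at route 1[1]=route 2[1], then Riga at route 1[3]=route 2[3], then Tunis at route 1[4]=route 2[4], then Oslo at route 1[6]=route 2[5], then Tunis at route 1[7]=route 2[6], then Hanoi at route 1[8]=route 2[7], then Hanoi at route 1[9]=route 2[8], then Oslo at route 1[12]=route 2[10], then Oslo at route 1[13]=route 2[11], then Riga at route 1[14]=route 2[12], then Tunis at route 1[15]=route 2[13] — 11 stops in the same relative order in both, and the DP table's final entry dp[15][14] is also 11, so no common subsequence is longer.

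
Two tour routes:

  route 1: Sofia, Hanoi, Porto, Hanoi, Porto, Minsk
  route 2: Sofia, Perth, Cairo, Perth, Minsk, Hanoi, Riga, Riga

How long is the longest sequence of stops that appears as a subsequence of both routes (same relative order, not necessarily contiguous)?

2

One common subsequence of length 2: Sofia (route 1 #1, route 2 #1), then Hanoi (route 1 #2, route 2 #6). dp[6][8] = 2 confirms this is the maximum.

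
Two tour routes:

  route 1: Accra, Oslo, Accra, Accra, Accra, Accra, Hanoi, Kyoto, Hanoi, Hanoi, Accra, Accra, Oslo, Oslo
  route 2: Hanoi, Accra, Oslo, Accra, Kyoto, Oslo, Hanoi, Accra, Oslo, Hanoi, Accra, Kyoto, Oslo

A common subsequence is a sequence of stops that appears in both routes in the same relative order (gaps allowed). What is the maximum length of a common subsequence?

One common subsequence of length 8: Accra at route 1[1]=route 2[2], Oslo at route 1[2]=route 2[3], Accra at route 1[6]=route 2[4], Kyoto at route 1[8]=route 2[5], Hanoi at route 1[9]=route 2[7], Hanoi at route 1[10]=route 2[10], Accra at route 1[11]=route 2[11], Oslo at route 1[14]=route 2[13]. The LCS DP gives dp[14][13] = 8, so this is optimal.

8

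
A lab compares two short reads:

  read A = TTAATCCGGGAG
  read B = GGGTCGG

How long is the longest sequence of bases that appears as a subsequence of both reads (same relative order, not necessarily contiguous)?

One common subsequence of length 4: T (read A #5, read B #4) → C (read A #7, read B #5) → G (read A #10, read B #6) → G (read A #12, read B #7). dp[12][7] = 4 confirms this is the maximum.

4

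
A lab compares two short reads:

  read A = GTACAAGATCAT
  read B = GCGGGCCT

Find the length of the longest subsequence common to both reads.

Taking G [1,1] → C [4,2] → G [7,5] → C [10,7] → T [12,8] gives a common subsequence of length 5. dp[12][8] = 5 confirms this is the maximum.

5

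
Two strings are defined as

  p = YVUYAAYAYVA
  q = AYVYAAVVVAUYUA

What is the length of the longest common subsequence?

One common subsequence of length 8: Y [1,2], then V [2,3], then Y [4,4], then A [5,5], then A [6,6], then A [8,10], then Y [9,12], then A [11,14], and the DP table's final entry dp[11][14] is also 8, so no common subsequence is longer.

8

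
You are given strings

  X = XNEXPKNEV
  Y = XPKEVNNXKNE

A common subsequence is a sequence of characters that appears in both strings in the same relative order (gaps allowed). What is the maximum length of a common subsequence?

Match X (X #1, Y #1); then N (X #2, Y #7); then X (X #4, Y #8); then K (X #6, Y #9); then N (X #7, Y #10); then E (X #8, Y #11) — 6 characters in the same relative order in both, and the DP table's final entry dp[9][11] is also 6, so no common subsequence is longer.

6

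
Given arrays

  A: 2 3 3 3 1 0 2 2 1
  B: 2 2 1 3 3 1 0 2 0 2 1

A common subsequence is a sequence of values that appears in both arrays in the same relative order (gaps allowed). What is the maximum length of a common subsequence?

8

Match 2 [1,2], 3 [3,4], 3 [4,5], 1 [5,6], 0 [6,7], 2 [7,8], 2 [8,10], 1 [9,11] — 8 values in the same relative order in both. Since dp[9][11] = 8, nothing longer is possible.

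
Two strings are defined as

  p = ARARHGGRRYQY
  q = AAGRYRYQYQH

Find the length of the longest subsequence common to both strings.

8

Let dp[i][j] be the LCS length of the first i characters of p and the first j characters of q. dp[i][j] = dp[i-1][j-1]+1 when the i-th and j-th characters match, else max(dp[i-1][j], dp[i][j-1]).
    ·  A  A  G  R  Y  R  Y  Q  Y  Q  H
 ·  0  0  0  0  0  0  0  0  0  0  0  0
 A  0  1  1  1  1  1  1  1  1  1  1  1
 R  0  1  1  1  2  2  2  2  2  2  2  2
 A  0  1  2  2  2  2  2  2  2  2  2  2
 R  0  1  2  2  3  3  3  3  3  3  3  3
 H  0  1  2  2  3  3  3  3  3  3  3  4
 G  0  1  2  3  3  3  3  3  3  3  3  4
 G  0  1  2  3  3  3  3  3  3  3  3  4
 R  0  1  2  3  4  4  4  4  4  4  4  4
 R  0  1  2  3  4  4  5  5  5  5  5  5
 Y  0  1  2  3  4  5  5  6  6  6  6  6
 Q  0  1  2  3  4  5  5  6  7  7  7  7
 Y  0  1  2  3  4  5  5  6  7  8  8  8
dp[12][11] = 8. One LCS (by backtracking along matches): AAGRRYQY.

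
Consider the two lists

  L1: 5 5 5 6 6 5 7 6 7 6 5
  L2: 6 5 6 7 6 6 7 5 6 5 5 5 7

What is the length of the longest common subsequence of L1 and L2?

Taking 5 (L1 #3, L2 #2), 6 (L1 #4, L2 #3), 6 (L1 #5, L2 #5), 6 (L1 #8, L2 #6), 7 (L1 #9, L2 #7), 6 (L1 #10, L2 #9), 5 (L1 #11, L2 #12) gives a common subsequence of length 7. The LCS DP gives dp[11][13] = 7, so this is optimal.

7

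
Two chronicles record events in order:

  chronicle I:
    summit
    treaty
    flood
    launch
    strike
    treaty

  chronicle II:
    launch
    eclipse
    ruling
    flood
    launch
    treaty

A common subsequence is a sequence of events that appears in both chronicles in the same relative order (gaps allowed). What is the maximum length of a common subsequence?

3

One common subsequence of length 3: flood at chronicle I[3]=chronicle II[4], then launch at chronicle I[4]=chronicle II[5], then treaty at chronicle I[6]=chronicle II[6]. Since dp[6][6] = 3, nothing longer is possible.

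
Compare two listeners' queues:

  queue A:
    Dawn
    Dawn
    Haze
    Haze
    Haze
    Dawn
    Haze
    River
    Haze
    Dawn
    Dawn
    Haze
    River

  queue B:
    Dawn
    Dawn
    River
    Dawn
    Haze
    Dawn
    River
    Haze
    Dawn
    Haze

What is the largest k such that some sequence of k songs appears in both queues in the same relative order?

8

Taking Dawn [1,2], Dawn [2,4], Haze [5,5], Dawn [6,6], River [8,7], Haze [9,8], Dawn [11,9], Haze [12,10] gives a common subsequence of length 8. dp[13][10] = 8 confirms this is the maximum.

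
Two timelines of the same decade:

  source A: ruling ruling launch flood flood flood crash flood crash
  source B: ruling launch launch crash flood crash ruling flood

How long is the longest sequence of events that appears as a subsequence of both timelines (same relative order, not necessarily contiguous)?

Taking ruling [1,1]; then launch [3,3]; then flood [6,5]; then crash [7,6]; then flood [8,8] gives a common subsequence of length 5. The LCS DP gives dp[9][8] = 5, so this is optimal.

5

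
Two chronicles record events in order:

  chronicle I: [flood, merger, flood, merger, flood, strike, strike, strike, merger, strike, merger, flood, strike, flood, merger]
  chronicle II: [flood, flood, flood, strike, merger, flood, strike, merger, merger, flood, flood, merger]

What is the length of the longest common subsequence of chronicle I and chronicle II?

Pick flood at chronicle I[1]=chronicle II[2]; then flood at chronicle I[3]=chronicle II[3]; then merger at chronicle I[4]=chronicle II[5]; then flood at chronicle I[5]=chronicle II[6]; then strike at chronicle I[8]=chronicle II[7]; then merger at chronicle I[9]=chronicle II[8]; then merger at chronicle I[11]=chronicle II[9]; then flood at chronicle I[12]=chronicle II[10]; then flood at chronicle I[14]=chronicle II[11]; then merger at chronicle I[15]=chronicle II[12]; all 10 events appear in both, in order. Since dp[15][12] = 10, nothing longer is possible.

10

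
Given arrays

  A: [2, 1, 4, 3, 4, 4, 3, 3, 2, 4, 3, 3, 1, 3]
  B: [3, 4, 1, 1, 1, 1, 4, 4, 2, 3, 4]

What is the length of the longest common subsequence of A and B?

Taking 1 at A[2]=B[6] → 4 at A[3]=B[7] → 4 at A[5]=B[8] → 3 at A[8]=B[10] → 4 at A[10]=B[11] gives a common subsequence of length 5. Since dp[14][11] = 5, nothing longer is possible.

5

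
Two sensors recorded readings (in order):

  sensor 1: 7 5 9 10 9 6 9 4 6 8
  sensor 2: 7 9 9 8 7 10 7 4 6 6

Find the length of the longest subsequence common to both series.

Taking 7 (sensor 1 #1, sensor 2 #1), then 9 (sensor 1 #3, sensor 2 #3), then 10 (sensor 1 #4, sensor 2 #6), then 6 (sensor 1 #6, sensor 2 #9), then 6 (sensor 1 #9, sensor 2 #10) gives a common subsequence of length 5. The LCS DP gives dp[10][10] = 5, so this is optimal.

5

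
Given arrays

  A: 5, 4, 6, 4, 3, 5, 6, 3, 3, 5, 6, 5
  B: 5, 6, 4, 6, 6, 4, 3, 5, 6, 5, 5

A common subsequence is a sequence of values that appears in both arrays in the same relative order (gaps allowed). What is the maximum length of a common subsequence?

9

Taking 5 [1,1], 4 [2,3], 6 [3,5], 4 [4,6], 3 [5,7], 5 [6,8], 6 [7,9], 5 [10,10], 5 [12,11] gives a common subsequence of length 9. dp[12][11] = 9 confirms this is the maximum.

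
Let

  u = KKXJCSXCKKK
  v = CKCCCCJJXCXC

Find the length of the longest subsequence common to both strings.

Let dp[i][j] be the LCS length of the first i characters of u and the first j characters of v. dp[i][j] = dp[i-1][j-1]+1 when the i-th and j-th characters match, else max(dp[i-1][j], dp[i][j-1]).
    ·  C  K  C  C  C  C  J  J  X  C  X  C
 ·  0  0  0  0  0  0  0  0  0  0  0  0  0
 K  0  0  1  1  1  1  1  1  1  1  1  1  1
 K  0  0  1  1  1  1  1  1  1  1  1  1  1
 X  0  0  1  1  1  1  1  1  1  2  2  2  2
 J  0  0  1  1  1  1  1  2  2  2  2  2  2
 C  0  1  1  2  2  2  2  2  2  2  3  3  3
 S  0  1  1  2  2  2  2  2  2  2  3  3  3
 X  0  1  1  2  2  2  2  2  2  3  3  4  4
 C  0  1  1  2  3  3  3  3  3  3  4  4  5
 K  0  1  2  2  3  3  3  3  3  3  4  4  5
 K  0  1  2  2  3  3  3  3  3  3  4  4  5
 K  0  1  2  2  3  3  3  3  3  3  4  4  5
dp[11][12] = 5. One LCS (by backtracking along matches): KXCXC.

5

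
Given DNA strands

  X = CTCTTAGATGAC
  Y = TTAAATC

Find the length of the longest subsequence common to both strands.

Let dp[i][j] be the LCS length of the first i bases of X and the first j bases of Y. dp[i][j] = dp[i-1][j-1]+1 when the i-th and j-th bases match, else max(dp[i-1][j], dp[i][j-1]).
    ·  T  T  A  A  A  T  C
 ·  0  0  0  0  0  0  0  0
 C  0  0  0  0  0  0  0  1
 T  0  1  1  1  1  1  1  1
 C  0  1  1  1  1  1  1  2
 T  0  1  2  2  2  2  2  2
 T  0  1  2  2  2  2  3  3
 A  0  1  2  3  3  3  3  3
 G  0  1  2  3  3  3  3  3
 A  0  1  2  3  4  4  4  4
 T  0  1  2  3  4  4  5  5
 G  0  1  2  3  4  4  5  5
 A  0  1  2  3  4  5  5  5
 C  0  1  2  3  4  5  5  6
dp[12][7] = 6. One LCS (by backtracking along matches): TTAATC.

6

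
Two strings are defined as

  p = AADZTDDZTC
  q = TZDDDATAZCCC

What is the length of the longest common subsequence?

Let dp[i][j] be the LCS length of the first i characters of p and the first j characters of q. dp[i][j] = dp[i-1][j-1]+1 when the i-th and j-th characters match, else max(dp[i-1][j], dp[i][j-1]).
    ·  T  Z  D  D  D  A  T  A  Z  C  C  C
 ·  0  0  0  0  0  0  0  0  0  0  0  0  0
 A  0  0  0  0  0  0  1  1  1  1  1  1  1
 A  0  0  0  0  0  0  1  1  2  2  2  2  2
 D  0  0  0  1  1  1  1  1  2  2  2  2  2
 Z  0  0  1  1  1  1  1  1  2  3  3  3  3
 T  0  1  1  1  1  1  1  2  2  3  3  3  3
 D  0  1  1  2  2  2  2  2  2  3  3  3  3
 D  0  1  1  2  3  3  3  3  3  3  3  3  3
 Z  0  1  2  2  3  3  3  3  3  4  4  4  4
 T  0  1  2  2  3  3  3  4  4  4  4  4  4
 C  0  1  2  2  3  3  3  4  4  4  5  5  5
dp[10][12] = 5. One LCS (by backtracking along matches): DDDZC.

5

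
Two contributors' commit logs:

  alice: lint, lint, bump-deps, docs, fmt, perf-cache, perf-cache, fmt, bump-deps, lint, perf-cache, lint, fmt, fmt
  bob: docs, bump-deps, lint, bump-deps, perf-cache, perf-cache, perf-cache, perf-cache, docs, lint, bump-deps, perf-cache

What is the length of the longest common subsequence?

Pick lint [2,3] → bump-deps [3,4] → perf-cache [6,7] → perf-cache [7,8] → bump-deps [9,11] → perf-cache [11,12]; all 6 commits appear in both, in order. The LCS DP gives dp[14][12] = 6, so this is optimal.

6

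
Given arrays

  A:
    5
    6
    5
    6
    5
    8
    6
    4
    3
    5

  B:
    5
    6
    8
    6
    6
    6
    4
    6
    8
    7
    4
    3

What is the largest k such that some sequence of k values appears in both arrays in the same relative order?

Let dp[i][j] be the LCS length of the first i values of A and the first j values of B. dp[i][j] = dp[i-1][j-1]+1 when the i-th and j-th values match, else max(dp[i-1][j], dp[i][j-1]).
    ·  5  6  8  6  6  6  4  6  8  7  4  3
 ·  0  0  0  0  0  0  0  0  0  0  0  0  0
 5  0  1  1  1  1  1  1  1  1  1  1  1  1
 6  0  1  2  2  2  2  2  2  2  2  2  2  2
 5  0  1  2  2  2  2  2  2  2  2  2  2  2
 6  0  1  2  2  3  3  3  3  3  3  3  3  3
 5  0  1  2  2  3  3  3  3  3  3  3  3  3
 8  0  1  2  3  3  3  3  3  3  4  4  4  4
 6  0  1  2  3  4  4  4  4  4  4  4  4  4
 4  0  1  2  3  4  4  4  5  5  5  5  5  5
 3  0  1  2  3  4  4  4  5  5  5  5  5  6
 5  0  1  2  3  4  4  4  5  5  5  5  5  6
dp[10][12] = 6. One LCS (by backtracking along matches): 5, 6, 6, 8, 4, 3.

6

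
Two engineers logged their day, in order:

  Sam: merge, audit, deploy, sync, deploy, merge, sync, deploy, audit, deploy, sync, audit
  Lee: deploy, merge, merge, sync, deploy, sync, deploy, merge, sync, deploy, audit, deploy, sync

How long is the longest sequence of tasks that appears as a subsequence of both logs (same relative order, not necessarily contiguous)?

Match merge at Sam[1]=Lee[3], deploy at Sam[3]=Lee[5], sync at Sam[4]=Lee[6], deploy at Sam[5]=Lee[7], merge at Sam[6]=Lee[8], sync at Sam[7]=Lee[9], deploy at Sam[8]=Lee[10], audit at Sam[9]=Lee[11], deploy at Sam[10]=Lee[12], sync at Sam[11]=Lee[13] — 10 tasks in the same relative order in both, and the DP table's final entry dp[12][13] is also 10, so no common subsequence is longer.

10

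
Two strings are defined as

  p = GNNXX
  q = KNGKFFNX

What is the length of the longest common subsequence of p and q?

3

Let dp[i][j] be the LCS length of the first i characters of p and the first j characters of q. dp[i][j] = dp[i-1][j-1]+1 when the i-th and j-th characters match, else max(dp[i-1][j], dp[i][j-1]).
    ·  K  N  G  K  F  F  N  X
 ·  0  0  0  0  0  0  0  0  0
 G  0  0  0  1  1  1  1  1  1
 N  0  0  1  1  1  1  1  2  2
 N  0  0  1  1  1  1  1  2  2
 X  0  0  1  1  1  1  1  2  3
 X  0  0  1  1  1  1  1  2  3
dp[5][8] = 3. One LCS (by backtracking along matches): GNX.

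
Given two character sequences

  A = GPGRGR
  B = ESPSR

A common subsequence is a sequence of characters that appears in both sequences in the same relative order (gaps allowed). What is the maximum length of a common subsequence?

2

Pick P [2,3]; then R [6,5]; all 2 characters appear in both, in order, and the DP table's final entry dp[6][5] is also 2, so no common subsequence is longer.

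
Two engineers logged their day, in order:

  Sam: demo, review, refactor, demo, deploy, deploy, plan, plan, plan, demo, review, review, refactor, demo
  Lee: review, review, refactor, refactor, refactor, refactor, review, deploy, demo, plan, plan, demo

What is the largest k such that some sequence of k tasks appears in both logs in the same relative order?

Match review (Sam #2, Lee #2) → refactor (Sam #3, Lee #6) → demo (Sam #4, Lee #9) → plan (Sam #8, Lee #10) → plan (Sam #9, Lee #11) → demo (Sam #14, Lee #12) — 6 tasks in the same relative order in both, and the DP table's final entry dp[14][12] is also 6, so no common subsequence is longer.

6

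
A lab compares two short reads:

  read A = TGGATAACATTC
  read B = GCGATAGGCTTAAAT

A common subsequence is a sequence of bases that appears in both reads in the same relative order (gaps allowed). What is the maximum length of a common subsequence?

One common subsequence of length 8: T [1,5] → G [2,7] → G [3,8] → T [5,11] → A [6,12] → A [7,13] → A [9,14] → T [11,15]. Since dp[12][15] = 8, nothing longer is possible.

8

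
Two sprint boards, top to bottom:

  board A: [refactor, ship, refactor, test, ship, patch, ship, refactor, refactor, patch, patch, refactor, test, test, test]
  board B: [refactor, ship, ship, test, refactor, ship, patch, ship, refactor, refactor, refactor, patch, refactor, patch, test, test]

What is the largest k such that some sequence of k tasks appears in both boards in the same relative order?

12

Pick refactor at board A[1]=board B[1]; then ship at board A[2]=board B[3]; then refactor at board A[3]=board B[5]; then ship at board A[5]=board B[6]; then patch at board A[6]=board B[7]; then ship at board A[7]=board B[8]; then refactor at board A[8]=board B[10]; then refactor at board A[9]=board B[11]; then patch at board A[10]=board B[12]; then patch at board A[11]=board B[14]; then test at board A[14]=board B[15]; then test at board A[15]=board B[16]; all 12 tasks appear in both, in order. The LCS DP gives dp[15][16] = 12, so this is optimal.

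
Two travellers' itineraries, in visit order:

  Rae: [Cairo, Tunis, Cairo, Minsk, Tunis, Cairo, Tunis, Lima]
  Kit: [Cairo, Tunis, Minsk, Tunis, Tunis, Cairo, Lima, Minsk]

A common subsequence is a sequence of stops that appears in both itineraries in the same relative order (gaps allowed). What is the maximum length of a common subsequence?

Match Cairo at Rae[1]=Kit[1] → Tunis at Rae[2]=Kit[2] → Minsk at Rae[4]=Kit[3] → Tunis at Rae[5]=Kit[5] → Cairo at Rae[6]=Kit[6] → Lima at Rae[8]=Kit[7] — 6 stops in the same relative order in both. dp[8][8] = 6 confirms this is the maximum.

6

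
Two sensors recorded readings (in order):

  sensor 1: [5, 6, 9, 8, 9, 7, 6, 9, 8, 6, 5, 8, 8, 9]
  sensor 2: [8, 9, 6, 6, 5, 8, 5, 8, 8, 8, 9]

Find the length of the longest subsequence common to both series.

8

Taking 8 (sensor 1 #4, sensor 2 #1), 9 (sensor 1 #5, sensor 2 #2), 6 (sensor 1 #7, sensor 2 #4), 8 (sensor 1 #9, sensor 2 #6), 5 (sensor 1 #11, sensor 2 #7), 8 (sensor 1 #12, sensor 2 #9), 8 (sensor 1 #13, sensor 2 #10), 9 (sensor 1 #14, sensor 2 #11) gives a common subsequence of length 8. The LCS DP gives dp[14][11] = 8, so this is optimal.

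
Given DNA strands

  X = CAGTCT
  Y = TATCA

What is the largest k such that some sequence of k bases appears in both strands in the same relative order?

3

One common subsequence of length 3: A at X[2]=Y[2] → T at X[4]=Y[3] → C at X[5]=Y[4]. The LCS DP gives dp[6][5] = 3, so this is optimal.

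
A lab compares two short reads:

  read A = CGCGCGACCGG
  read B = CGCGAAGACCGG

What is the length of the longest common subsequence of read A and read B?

10

Taking C [1,1]; then G [2,2]; then C [3,3]; then G [4,4]; then G [6,7]; then A [7,8]; then C [8,9]; then C [9,10]; then G [10,11]; then G [11,12] gives a common subsequence of length 10, and the DP table's final entry dp[11][12] is also 10, so no common subsequence is longer.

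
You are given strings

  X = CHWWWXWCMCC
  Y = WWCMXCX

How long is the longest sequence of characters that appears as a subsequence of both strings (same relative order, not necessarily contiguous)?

5

Let dp[i][j] be the LCS length of the first i characters of X and the first j characters of Y. dp[i][j] = dp[i-1][j-1]+1 when the i-th and j-th characters match, else max(dp[i-1][j], dp[i][j-1]).
    ·  W  W  C  M  X  C  X
 ·  0  0  0  0  0  0  0  0
 C  0  0  0  1  1  1  1  1
 H  0  0  0  1  1  1  1  1
 W  0  1  1  1  1  1  1  1
 W  0  1  2  2  2  2  2  2
 W  0  1  2  2  2  2  2  2
 X  0  1  2  2  2  3  3  3
 W  0  1  2  2  2  3  3  3
 C  0  1  2  3  3  3  4  4
 M  0  1  2  3  4  4  4  4
 C  0  1  2  3  4  4  5  5
 C  0  1  2  3  4  4  5  5
dp[11][7] = 5. One LCS (by backtracking along matches): WWCMC.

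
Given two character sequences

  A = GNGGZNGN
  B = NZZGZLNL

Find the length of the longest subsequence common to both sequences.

Pick N (A #2, B #1); then G (A #4, B #4); then Z (A #5, B #5); then N (A #6, B #7); all 4 characters appear in both, in order. The LCS DP gives dp[8][8] = 4, so this is optimal.

4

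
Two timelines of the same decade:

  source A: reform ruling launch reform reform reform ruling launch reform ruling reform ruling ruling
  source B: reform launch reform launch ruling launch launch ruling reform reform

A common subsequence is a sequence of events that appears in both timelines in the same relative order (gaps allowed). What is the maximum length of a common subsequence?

7

One common subsequence of length 7: reform (source A #1, source B #1), launch (source A #3, source B #2), reform (source A #4, source B #3), ruling (source A #7, source B #5), launch (source A #8, source B #7), reform (source A #9, source B #9), reform (source A #11, source B #10). Since dp[13][10] = 7, nothing longer is possible.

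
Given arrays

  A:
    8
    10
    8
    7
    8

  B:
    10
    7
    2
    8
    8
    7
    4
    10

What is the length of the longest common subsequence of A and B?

3

Taking 8 [1,4]; then 8 [3,5]; then 7 [4,6] gives a common subsequence of length 3. The LCS DP gives dp[5][8] = 3, so this is optimal.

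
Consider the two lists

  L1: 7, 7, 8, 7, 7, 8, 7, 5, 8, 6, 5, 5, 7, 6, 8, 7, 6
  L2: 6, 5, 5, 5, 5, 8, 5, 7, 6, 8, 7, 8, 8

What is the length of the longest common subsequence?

One common subsequence of length 7: 5 at L1[8]=L2[5], 8 at L1[9]=L2[6], 5 at L1[12]=L2[7], 7 at L1[13]=L2[8], 6 at L1[14]=L2[9], 8 at L1[15]=L2[10], 7 at L1[16]=L2[11]. dp[17][13] = 7 confirms this is the maximum.

7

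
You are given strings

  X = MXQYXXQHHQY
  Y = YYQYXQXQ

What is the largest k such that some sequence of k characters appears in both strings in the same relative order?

5

Taking Q (X #3, Y #3) → Y (X #4, Y #4) → X (X #5, Y #5) → X (X #6, Y #7) → Q (X #10, Y #8) gives a common subsequence of length 5. Since dp[11][8] = 5, nothing longer is possible.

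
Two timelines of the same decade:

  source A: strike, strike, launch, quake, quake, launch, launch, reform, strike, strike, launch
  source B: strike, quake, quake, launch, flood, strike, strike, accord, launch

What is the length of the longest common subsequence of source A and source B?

One common subsequence of length 7: strike (source A #2, source B #1), quake (source A #4, source B #2), quake (source A #5, source B #3), launch (source A #6, source B #4), strike (source A #9, source B #6), strike (source A #10, source B #7), launch (source A #11, source B #9). dp[11][9] = 7 confirms this is the maximum.

7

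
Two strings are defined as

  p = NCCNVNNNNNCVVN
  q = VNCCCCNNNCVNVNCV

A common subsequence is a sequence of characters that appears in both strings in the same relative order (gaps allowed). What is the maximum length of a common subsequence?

Taking N [1,2] → C [2,5] → C [3,6] → N [4,7] → N [6,8] → N [7,9] → N [8,12] → N [10,14] → C [11,15] → V [13,16] gives a common subsequence of length 10. dp[14][16] = 10 confirms this is the maximum.

10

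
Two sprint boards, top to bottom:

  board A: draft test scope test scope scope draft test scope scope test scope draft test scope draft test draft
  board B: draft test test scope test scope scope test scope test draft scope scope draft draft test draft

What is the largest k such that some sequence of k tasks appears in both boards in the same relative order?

Pick draft (board A #1, board B #1), then test (board A #2, board B #3), then scope (board A #3, board B #4), then test (board A #4, board B #5), then scope (board A #5, board B #6), then scope (board A #6, board B #7), then test (board A #8, board B #8), then scope (board A #9, board B #9), then scope (board A #10, board B #12), then scope (board A #12, board B #13), then draft (board A #13, board B #14), then draft (board A #16, board B #15), then test (board A #17, board B #16), then draft (board A #18, board B #17); all 14 tasks appear in both, in order, and the DP table's final entry dp[18][17] is also 14, so no common subsequence is longer.

14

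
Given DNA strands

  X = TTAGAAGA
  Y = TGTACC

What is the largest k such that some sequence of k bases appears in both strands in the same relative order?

Let dp[i][j] be the LCS length of the first i bases of X and the first j bases of Y. dp[i][j] = dp[i-1][j-1]+1 when the i-th and j-th bases match, else max(dp[i-1][j], dp[i][j-1]).
    ·  T  G  T  A  C  C
 ·  0  0  0  0  0  0  0
 T  0  1  1  1  1  1  1
 T  0  1  1  2  2  2  2
 A  0  1  1  2  3  3  3
 G  0  1  2  2  3  3  3
 A  0  1  2  2  3  3  3
 A  0  1  2  2  3  3  3
 G  0  1  2  2  3  3  3
 A  0  1  2  2  3  3  3
dp[8][6] = 3. One LCS (by backtracking along matches): TTA.

3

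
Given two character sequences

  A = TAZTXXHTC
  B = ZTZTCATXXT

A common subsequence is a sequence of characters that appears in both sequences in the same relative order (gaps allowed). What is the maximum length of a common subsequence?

One common subsequence of length 6: T (A #1, B #4), A (A #2, B #6), T (A #4, B #7), X (A #5, B #8), X (A #6, B #9), T (A #8, B #10). The LCS DP gives dp[9][10] = 6, so this is optimal.

6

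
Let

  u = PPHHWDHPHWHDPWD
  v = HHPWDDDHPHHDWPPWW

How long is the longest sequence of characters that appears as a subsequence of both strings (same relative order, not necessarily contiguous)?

Match H at u[3]=v[1]; then H at u[4]=v[2]; then W at u[5]=v[4]; then D at u[6]=v[7]; then H at u[7]=v[8]; then P at u[8]=v[9]; then H at u[9]=v[10]; then H at u[11]=v[11]; then D at u[12]=v[12]; then P at u[13]=v[15]; then W at u[14]=v[17] — 11 characters in the same relative order in both. Since dp[15][17] = 11, nothing longer is possible.

11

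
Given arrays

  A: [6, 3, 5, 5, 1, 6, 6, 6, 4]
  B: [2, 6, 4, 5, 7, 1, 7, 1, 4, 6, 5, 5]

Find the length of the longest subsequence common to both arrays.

4

Pick 6 [1,2], then 5 [3,4], then 1 [5,8], then 6 [6,10]; all 4 values appear in both, in order. dp[9][12] = 4 confirms this is the maximum.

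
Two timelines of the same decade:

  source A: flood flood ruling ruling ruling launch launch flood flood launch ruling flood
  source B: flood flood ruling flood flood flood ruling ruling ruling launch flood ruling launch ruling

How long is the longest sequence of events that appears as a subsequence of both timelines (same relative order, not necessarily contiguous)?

9

Taking flood at source A[1]=source B[5], flood at source A[2]=source B[6], ruling at source A[3]=source B[7], ruling at source A[4]=source B[8], ruling at source A[5]=source B[9], launch at source A[7]=source B[10], flood at source A[8]=source B[11], launch at source A[10]=source B[13], ruling at source A[11]=source B[14] gives a common subsequence of length 9. Since dp[12][14] = 9, nothing longer is possible.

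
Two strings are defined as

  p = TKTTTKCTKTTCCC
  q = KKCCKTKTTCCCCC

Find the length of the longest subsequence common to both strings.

Match K (p #2, q #1), K (p #6, q #2), C (p #7, q #4), T (p #8, q #6), K (p #9, q #7), T (p #10, q #8), T (p #11, q #9), C (p #12, q #12), C (p #13, q #13), C (p #14, q #14) — 10 characters in the same relative order in both, and the DP table's final entry dp[14][14] is also 10, so no common subsequence is longer.

10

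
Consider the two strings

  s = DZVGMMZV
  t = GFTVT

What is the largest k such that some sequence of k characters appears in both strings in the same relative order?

2

Match G (s #4, t #1); then V (s #8, t #4) — 2 characters in the same relative order in both. dp[8][5] = 2 confirms this is the maximum.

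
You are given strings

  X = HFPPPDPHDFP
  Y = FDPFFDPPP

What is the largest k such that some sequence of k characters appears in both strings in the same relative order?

Let dp[i][j] be the LCS length of the first i characters of X and the first j characters of Y. dp[i][j] = dp[i-1][j-1]+1 when the i-th and j-th characters match, else max(dp[i-1][j], dp[i][j-1]).
    ·  F  D  P  F  F  D  P  P  P
 ·  0  0  0  0  0  0  0  0  0  0
 H  0  0  0  0  0  0  0  0  0  0
 F  0  1  1  1  1  1  1  1  1  1
 P  0  1  1  2  2  2  2  2  2  2
 P  0  1  1  2  2  2  2  3  3  3
 P  0  1  1  2  2  2  2  3  4  4
 D  0  1  2  2  2  2  3  3  4  4
 P  0  1  2  3  3  3  3  4  4  5
 H  0  1  2  3  3  3  3  4  4  5
 D  0  1  2  3  3  3  4  4  4  5
 F  0  1  2  3  4  4  4  4  4  5
 P  0  1  2  3  4  4  4  5  5  5
dp[11][9] = 5. One LCS (by backtracking along matches): FPPPP.

5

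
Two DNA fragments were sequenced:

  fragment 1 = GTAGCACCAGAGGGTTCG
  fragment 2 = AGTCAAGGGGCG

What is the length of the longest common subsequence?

11

Pick G (fragment 1 #1, fragment 2 #2), T (fragment 1 #2, fragment 2 #3), C (fragment 1 #5, fragment 2 #4), A (fragment 1 #6, fragment 2 #5), A (fragment 1 #9, fragment 2 #6), G (fragment 1 #10, fragment 2 #7), G (fragment 1 #12, fragment 2 #8), G (fragment 1 #13, fragment 2 #9), G (fragment 1 #14, fragment 2 #10), C (fragment 1 #17, fragment 2 #11), G (fragment 1 #18, fragment 2 #12); all 11 bases appear in both, in order, and the DP table's final entry dp[18][12] is also 11, so no common subsequence is longer.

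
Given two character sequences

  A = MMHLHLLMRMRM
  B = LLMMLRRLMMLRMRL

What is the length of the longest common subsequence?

8

Pick M [1,3]; then M [2,4]; then L [4,5]; then L [6,8]; then L [7,11]; then R [9,12]; then M [10,13]; then R [11,14]; all 8 characters appear in both, in order. dp[12][15] = 8 confirms this is the maximum.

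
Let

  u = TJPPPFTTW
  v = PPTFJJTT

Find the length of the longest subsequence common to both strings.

5

Taking P [3,1]; then P [4,2]; then F [6,4]; then T [7,7]; then T [8,8] gives a common subsequence of length 5. Since dp[9][8] = 5, nothing longer is possible.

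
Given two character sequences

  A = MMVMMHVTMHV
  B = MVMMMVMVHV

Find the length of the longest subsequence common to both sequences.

8

Pick M [1,1], M [2,3], M [4,4], M [5,5], V [7,6], M [9,7], H [10,9], V [11,10]; all 8 characters appear in both, in order. dp[11][10] = 8 confirms this is the maximum.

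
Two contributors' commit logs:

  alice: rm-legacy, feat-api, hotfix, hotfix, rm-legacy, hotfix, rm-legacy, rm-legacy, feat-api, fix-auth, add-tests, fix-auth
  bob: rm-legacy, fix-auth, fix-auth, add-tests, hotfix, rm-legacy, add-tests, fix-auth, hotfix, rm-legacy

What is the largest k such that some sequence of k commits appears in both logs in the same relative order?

Match rm-legacy (alice #1, bob #1); then hotfix (alice #4, bob #5); then rm-legacy (alice #5, bob #6); then hotfix (alice #6, bob #9); then rm-legacy (alice #8, bob #10) — 5 commits in the same relative order in both, and the DP table's final entry dp[12][10] is also 5, so no common subsequence is longer.

5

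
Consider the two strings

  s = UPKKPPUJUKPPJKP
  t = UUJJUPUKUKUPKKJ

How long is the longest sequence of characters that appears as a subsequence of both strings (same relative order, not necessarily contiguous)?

7

Match U (s #1, t #5), then P (s #2, t #6), then K (s #3, t #8), then K (s #4, t #10), then P (s #5, t #12), then K (s #10, t #14), then J (s #13, t #15) — 7 characters in the same relative order in both. The LCS DP gives dp[15][15] = 7, so this is optimal.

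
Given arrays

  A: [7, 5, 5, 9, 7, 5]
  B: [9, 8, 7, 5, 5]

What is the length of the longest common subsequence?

One common subsequence of length 3: 7 [1,3] → 5 [3,4] → 5 [6,5]. dp[6][5] = 3 confirms this is the maximum.

3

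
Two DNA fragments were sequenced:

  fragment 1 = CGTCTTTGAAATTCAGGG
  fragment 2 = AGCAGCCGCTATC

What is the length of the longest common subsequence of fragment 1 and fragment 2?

Pick C (fragment 1 #1, fragment 2 #7), then G (fragment 1 #2, fragment 2 #8), then C (fragment 1 #4, fragment 2 #9), then T (fragment 1 #7, fragment 2 #10), then A (fragment 1 #11, fragment 2 #11), then T (fragment 1 #13, fragment 2 #12), then C (fragment 1 #14, fragment 2 #13); all 7 bases appear in both, in order. Since dp[18][13] = 7, nothing longer is possible.

7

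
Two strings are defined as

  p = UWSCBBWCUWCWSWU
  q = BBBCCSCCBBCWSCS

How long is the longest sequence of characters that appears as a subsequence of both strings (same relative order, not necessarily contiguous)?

Match S at p[3]=q[6], C at p[4]=q[8], B at p[5]=q[9], B at p[6]=q[10], C at p[8]=q[11], W at p[10]=q[12], C at p[11]=q[14], S at p[13]=q[15] — 8 characters in the same relative order in both, and the DP table's final entry dp[15][15] is also 8, so no common subsequence is longer.

8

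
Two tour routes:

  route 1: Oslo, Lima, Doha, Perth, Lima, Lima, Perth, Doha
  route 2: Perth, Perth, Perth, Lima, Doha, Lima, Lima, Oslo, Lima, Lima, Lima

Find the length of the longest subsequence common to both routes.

Match Oslo at route 1[1]=route 2[8], Lima at route 1[2]=route 2[9], Lima at route 1[5]=route 2[10], Lima at route 1[6]=route 2[11] — 4 stops in the same relative order in both. Since dp[8][11] = 4, nothing longer is possible.

4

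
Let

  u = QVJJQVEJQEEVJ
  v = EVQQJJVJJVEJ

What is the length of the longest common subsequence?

One common subsequence of length 7: Q [1,4] → V [2,7] → J [3,8] → J [4,9] → V [6,10] → E [11,11] → J [13,12]. Since dp[13][12] = 7, nothing longer is possible.

7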